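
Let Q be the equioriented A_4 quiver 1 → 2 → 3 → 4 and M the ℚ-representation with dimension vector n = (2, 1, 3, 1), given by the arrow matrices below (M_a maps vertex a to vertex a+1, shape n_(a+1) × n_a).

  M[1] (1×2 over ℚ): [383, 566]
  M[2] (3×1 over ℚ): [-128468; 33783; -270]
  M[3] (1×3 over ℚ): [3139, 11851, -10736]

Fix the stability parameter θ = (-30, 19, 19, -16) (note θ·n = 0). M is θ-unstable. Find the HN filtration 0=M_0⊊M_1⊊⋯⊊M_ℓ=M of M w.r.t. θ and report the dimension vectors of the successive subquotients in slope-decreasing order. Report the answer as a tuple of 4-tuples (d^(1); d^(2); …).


Interval decomposition of M: I[1,1], I[1,4], I[3,3]^2.
HN type (ℓ=3): μ^(1)=19; μ^(2)=22/3; μ^(3)=-30

((0, 0, 2, 0); (0, 1, 1, 1); (2, 0, 0, 0))


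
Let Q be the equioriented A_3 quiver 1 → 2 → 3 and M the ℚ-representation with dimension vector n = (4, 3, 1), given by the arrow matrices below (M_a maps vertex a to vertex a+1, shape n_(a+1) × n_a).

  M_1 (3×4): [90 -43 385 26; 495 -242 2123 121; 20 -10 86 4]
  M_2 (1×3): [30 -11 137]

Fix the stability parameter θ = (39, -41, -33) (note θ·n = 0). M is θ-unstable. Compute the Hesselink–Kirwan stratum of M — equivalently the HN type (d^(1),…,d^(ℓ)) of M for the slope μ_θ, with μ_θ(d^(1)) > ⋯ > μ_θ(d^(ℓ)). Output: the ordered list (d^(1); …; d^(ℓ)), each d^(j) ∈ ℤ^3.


Interval decomposition of M: I[1,1]^2, I[1,2], I[1,3], I[2,2].
HN type (ℓ=4): μ^(1)=39; μ^(2)=-1; μ^(3)=-35/3; μ^(4)=-41

((2, 0, 0); (1, 1, 0); (1, 1, 1); (0, 1, 0))


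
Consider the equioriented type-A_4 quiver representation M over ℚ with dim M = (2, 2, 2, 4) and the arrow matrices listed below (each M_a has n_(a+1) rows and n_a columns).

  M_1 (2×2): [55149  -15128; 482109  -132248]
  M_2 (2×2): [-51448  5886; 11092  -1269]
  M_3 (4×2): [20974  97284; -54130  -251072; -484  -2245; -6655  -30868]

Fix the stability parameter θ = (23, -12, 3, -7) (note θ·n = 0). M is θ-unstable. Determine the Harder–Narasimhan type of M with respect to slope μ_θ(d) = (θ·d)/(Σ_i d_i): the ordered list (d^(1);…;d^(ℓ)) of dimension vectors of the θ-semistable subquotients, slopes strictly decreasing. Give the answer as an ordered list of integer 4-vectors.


Via rank(M_{q-1}∘⋯∘M_p): M ≅ I[1,1], I[1,4], I[2,2], I[3,4], I[4,4]^2.
μ_θ-semistable layers: μ^(1)=23; μ^(2)=7/4; μ^(3)=-2; μ^(4)=-7; μ^(5)=-12

((1, 0, 0, 0); (1, 1, 1, 1); (0, 0, 1, 1); (0, 0, 0, 2); (0, 1, 0, 0))


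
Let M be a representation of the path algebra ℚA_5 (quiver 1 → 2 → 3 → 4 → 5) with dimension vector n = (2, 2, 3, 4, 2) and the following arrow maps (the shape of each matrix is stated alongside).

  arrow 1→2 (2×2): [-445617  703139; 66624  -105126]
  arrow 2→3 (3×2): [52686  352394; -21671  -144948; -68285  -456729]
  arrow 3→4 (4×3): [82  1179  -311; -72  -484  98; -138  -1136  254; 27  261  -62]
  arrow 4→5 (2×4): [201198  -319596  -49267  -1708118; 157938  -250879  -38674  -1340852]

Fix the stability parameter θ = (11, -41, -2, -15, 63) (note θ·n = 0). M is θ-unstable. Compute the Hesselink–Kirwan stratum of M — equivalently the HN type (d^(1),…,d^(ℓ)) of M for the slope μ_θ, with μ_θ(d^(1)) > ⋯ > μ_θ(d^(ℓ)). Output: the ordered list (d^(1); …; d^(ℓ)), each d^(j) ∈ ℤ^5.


Via rank(M_{q-1}∘⋯∘M_p): M ≅ I[1,4], I[1,5], I[3,4], I[4,5].
μ_θ-semistable layers: μ^(1)=63; μ^(2)=-17/2; μ^(3)=-15

((0, 0, 0, 0, 2); (0, 0, 3, 3, 0); (2, 2, 0, 1, 0))


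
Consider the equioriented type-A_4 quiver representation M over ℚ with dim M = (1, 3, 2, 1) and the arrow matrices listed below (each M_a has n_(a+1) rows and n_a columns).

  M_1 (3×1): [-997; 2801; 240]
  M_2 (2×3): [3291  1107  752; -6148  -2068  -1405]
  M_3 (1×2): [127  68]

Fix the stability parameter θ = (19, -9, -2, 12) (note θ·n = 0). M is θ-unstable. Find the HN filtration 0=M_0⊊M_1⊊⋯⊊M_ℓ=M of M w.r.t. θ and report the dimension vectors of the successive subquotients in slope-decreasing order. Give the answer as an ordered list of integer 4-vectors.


Via rank(M_{q-1}∘⋯∘M_p): M ≅ I[1,4], I[2,2], I[2,3].
μ_θ-semistable layers: μ^(1)=12; μ^(2)=8/3; μ^(3)=-2; μ^(4)=-9

((0, 0, 0, 1); (1, 1, 1, 0); (0, 0, 1, 0); (0, 2, 0, 0))


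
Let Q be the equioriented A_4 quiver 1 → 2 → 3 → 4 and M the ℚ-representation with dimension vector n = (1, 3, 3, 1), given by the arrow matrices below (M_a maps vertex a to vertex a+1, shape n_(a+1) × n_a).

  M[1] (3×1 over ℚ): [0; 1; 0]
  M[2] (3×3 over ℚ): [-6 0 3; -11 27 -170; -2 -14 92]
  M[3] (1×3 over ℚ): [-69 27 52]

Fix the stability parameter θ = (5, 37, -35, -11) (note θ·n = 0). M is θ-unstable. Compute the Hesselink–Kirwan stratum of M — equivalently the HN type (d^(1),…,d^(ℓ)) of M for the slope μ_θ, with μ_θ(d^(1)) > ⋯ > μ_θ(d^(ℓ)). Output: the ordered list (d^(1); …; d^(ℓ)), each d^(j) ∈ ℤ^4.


Via rank(M_{q-1}∘⋯∘M_p): M ≅ I[1,4], I[2,2], I[2,3], I[3,3].
μ_θ-semistable layers: μ^(1)=37; μ^(2)=1; μ^(3)=-1; μ^(4)=-35

((0, 1, 0, 0); (0, 1, 1, 0); (1, 1, 1, 1); (0, 0, 1, 0))


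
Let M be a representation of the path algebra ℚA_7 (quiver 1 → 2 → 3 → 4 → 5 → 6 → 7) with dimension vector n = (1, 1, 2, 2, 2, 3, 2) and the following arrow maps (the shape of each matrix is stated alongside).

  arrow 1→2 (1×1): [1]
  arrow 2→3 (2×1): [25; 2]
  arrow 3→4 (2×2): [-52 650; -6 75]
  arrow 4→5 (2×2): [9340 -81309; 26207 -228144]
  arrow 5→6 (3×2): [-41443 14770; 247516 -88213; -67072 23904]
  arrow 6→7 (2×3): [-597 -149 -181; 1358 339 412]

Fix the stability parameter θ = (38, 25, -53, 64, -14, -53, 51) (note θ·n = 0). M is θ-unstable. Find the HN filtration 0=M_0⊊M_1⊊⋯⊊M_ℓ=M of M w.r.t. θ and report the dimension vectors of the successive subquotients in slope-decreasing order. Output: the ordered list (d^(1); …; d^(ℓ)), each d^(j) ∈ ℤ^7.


Barcode: M ≅ I[1,3], I[3,7], I[4,7], I[6,6]. HN layers by μ_θ (4 steps, strictly decreasing):
  μ^(1)=51; μ^(2)=10/3; μ^(3)=-1; μ^(4)=-53

((0, 0, 0, 0, 0, 0, 2); (1, 1, 1, 0, 0, 0, 0); (0, 0, 0, 2, 2, 2, 0); (0, 0, 1, 0, 0, 1, 0))


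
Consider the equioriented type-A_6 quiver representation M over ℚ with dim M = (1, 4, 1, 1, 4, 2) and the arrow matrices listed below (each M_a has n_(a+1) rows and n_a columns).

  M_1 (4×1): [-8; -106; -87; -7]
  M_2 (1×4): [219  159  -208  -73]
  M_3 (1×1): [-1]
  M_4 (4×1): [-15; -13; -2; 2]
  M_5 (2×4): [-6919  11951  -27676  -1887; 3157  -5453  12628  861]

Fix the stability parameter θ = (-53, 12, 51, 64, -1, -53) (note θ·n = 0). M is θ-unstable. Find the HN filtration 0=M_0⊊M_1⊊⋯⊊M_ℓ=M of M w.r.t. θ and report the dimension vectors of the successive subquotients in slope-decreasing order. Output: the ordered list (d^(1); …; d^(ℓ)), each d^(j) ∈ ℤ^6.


Barcode: M ≅ I[1,5], I[2,2]^3, I[5,5]^2, I[5,6], I[6,6]. HN layers by μ_θ (5 steps, strictly decreasing):
  μ^(1)=38; μ^(2)=12; μ^(3)=-1; μ^(4)=-27; μ^(5)=-53

((0, 0, 1, 1, 1, 0); (0, 4, 0, 0, 0, 0); (0, 0, 0, 0, 2, 0); (0, 0, 0, 0, 1, 1); (1, 0, 0, 0, 0, 1))


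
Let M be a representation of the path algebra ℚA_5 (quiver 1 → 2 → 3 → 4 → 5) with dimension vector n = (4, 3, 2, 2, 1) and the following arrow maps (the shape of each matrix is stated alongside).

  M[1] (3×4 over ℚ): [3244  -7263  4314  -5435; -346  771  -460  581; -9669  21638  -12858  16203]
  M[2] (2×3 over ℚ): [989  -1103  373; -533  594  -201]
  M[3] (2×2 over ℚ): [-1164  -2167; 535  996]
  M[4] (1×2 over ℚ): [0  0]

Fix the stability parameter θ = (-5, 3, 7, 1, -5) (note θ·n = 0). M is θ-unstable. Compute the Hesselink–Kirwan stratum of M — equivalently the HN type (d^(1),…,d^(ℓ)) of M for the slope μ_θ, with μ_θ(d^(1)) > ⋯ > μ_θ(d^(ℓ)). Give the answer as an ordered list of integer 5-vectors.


Interval decomposition of M: I[1,1], I[1,2], I[1,4]^2, I[5,5].
HN type (ℓ=3): μ^(1)=4; μ^(2)=3; μ^(3)=-5

((0, 0, 2, 2, 0); (0, 3, 0, 0, 0); (4, 0, 0, 0, 1))


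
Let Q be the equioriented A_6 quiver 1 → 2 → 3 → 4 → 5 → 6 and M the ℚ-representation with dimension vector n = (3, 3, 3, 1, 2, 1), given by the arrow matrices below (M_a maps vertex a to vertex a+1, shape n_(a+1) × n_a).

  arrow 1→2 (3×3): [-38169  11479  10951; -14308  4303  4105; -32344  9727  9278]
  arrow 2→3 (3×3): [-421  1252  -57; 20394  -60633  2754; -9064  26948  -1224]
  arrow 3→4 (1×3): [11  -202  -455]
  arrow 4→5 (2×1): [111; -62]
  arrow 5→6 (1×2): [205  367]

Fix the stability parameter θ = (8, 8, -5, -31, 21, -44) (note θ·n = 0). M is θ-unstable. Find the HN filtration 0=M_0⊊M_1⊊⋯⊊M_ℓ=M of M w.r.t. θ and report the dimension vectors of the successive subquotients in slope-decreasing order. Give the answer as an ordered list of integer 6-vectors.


Interval decomposition of M: I[1,2], I[1,3], I[1,6], I[3,3], I[5,5].
HN type (ℓ=5): μ^(1)=21; μ^(2)=8; μ^(3)=11/3; μ^(4)=-5; μ^(5)=-43/6

((0, 0, 0, 0, 1, 0); (1, 1, 0, 0, 0, 0); (1, 1, 1, 0, 0, 0); (0, 0, 1, 0, 0, 0); (1, 1, 1, 1, 1, 1))


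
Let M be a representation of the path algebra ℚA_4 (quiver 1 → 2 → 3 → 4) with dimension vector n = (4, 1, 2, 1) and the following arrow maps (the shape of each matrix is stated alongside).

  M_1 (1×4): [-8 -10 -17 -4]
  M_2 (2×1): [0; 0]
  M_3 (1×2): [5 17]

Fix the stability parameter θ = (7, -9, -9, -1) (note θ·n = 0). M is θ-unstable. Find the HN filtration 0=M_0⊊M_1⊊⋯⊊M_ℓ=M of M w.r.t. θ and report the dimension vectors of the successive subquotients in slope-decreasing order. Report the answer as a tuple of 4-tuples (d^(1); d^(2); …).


Via rank(M_{q-1}∘⋯∘M_p): M ≅ I[1,1]^3, I[1,2], I[3,3], I[3,4].
μ_θ-semistable layers: μ^(1)=7; μ^(2)=-1; μ^(3)=-9

((3, 0, 0, 0); (1, 1, 0, 1); (0, 0, 2, 0))


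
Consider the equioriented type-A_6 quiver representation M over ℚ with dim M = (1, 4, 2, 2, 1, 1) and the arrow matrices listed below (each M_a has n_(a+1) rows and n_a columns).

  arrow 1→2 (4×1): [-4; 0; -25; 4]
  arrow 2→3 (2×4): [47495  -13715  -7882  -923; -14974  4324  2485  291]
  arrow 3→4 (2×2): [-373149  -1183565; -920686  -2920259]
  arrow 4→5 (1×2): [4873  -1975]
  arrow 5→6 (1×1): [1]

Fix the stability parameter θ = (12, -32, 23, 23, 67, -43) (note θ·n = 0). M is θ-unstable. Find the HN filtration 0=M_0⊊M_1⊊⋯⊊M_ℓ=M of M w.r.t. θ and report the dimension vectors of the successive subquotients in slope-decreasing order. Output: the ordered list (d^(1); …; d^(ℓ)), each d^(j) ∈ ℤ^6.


Barcode: M ≅ I[1,6], I[2,2]^2, I[2,4]. HN layers by μ_θ (4 steps, strictly decreasing):
  μ^(1)=23; μ^(2)=35/2; μ^(3)=-10; μ^(4)=-32

((0, 0, 1, 1, 0, 0); (0, 0, 1, 1, 1, 1); (1, 1, 0, 0, 0, 0); (0, 3, 0, 0, 0, 0))


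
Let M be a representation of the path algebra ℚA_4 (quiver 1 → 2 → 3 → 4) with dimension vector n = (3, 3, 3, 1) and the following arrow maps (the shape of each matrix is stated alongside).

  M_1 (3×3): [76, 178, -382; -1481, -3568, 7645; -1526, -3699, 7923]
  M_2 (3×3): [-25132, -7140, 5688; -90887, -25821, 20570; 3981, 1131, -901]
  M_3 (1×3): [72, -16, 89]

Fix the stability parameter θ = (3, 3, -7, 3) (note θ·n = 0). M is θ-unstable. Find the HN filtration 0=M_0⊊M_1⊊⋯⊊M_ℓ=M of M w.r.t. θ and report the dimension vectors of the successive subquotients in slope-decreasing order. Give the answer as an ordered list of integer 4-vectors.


Interval decomposition of M: I[1,2], I[1,3], I[1,4], I[3,3].
HN type (ℓ=3): μ^(1)=3; μ^(2)=-1/3; μ^(3)=-7

((1, 1, 0, 1); (2, 2, 2, 0); (0, 0, 1, 0))


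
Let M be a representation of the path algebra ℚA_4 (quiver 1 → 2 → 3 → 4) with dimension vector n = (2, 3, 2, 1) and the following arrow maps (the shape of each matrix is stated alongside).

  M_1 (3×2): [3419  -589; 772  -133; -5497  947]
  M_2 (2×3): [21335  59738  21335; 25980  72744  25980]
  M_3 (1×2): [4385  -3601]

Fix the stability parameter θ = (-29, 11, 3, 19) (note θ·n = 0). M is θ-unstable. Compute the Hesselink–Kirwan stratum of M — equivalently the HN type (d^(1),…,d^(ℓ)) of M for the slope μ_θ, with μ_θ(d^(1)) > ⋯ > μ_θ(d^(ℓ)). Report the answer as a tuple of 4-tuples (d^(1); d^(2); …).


Barcode: M ≅ I[1,2], I[1,4], I[2,2], I[3,3]. HN layers by μ_θ (5 steps, strictly decreasing):
  μ^(1)=19; μ^(2)=11; μ^(3)=7; μ^(4)=3; μ^(5)=-29

((0, 0, 0, 1); (0, 2, 0, 0); (0, 1, 1, 0); (0, 0, 1, 0); (2, 0, 0, 0))


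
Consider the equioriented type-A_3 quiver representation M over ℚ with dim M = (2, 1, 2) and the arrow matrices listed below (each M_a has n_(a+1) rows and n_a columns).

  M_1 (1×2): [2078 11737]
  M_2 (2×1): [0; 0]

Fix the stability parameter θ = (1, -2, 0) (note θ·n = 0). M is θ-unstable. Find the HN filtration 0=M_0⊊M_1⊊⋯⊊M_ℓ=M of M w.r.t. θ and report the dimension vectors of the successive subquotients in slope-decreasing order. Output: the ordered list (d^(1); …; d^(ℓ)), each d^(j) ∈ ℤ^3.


Via rank(M_{q-1}∘⋯∘M_p): M ≅ I[1,1], I[1,2], I[3,3]^2.
μ_θ-semistable layers: μ^(1)=1; μ^(2)=0; μ^(3)=-1/2

((1, 0, 0); (0, 0, 2); (1, 1, 0))


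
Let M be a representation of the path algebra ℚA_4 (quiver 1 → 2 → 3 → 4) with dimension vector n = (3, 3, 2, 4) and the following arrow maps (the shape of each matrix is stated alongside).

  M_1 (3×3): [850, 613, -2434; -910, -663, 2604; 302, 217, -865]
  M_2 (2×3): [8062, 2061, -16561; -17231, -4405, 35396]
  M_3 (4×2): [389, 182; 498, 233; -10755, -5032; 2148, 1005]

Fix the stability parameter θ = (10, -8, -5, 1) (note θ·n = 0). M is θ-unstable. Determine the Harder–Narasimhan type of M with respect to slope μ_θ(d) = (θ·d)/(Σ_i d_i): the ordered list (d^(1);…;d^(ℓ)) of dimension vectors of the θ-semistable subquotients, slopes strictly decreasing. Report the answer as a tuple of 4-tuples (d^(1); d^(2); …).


Interval decomposition of M: I[1,1], I[1,2], I[1,4], I[2,4], I[4,4]^2.
HN type (ℓ=5): μ^(1)=10; μ^(2)=1; μ^(3)=-1; μ^(4)=-5; μ^(5)=-8

((1, 0, 0, 0); (1, 1, 0, 4); (1, 1, 1, 0); (0, 0, 1, 0); (0, 1, 0, 0))


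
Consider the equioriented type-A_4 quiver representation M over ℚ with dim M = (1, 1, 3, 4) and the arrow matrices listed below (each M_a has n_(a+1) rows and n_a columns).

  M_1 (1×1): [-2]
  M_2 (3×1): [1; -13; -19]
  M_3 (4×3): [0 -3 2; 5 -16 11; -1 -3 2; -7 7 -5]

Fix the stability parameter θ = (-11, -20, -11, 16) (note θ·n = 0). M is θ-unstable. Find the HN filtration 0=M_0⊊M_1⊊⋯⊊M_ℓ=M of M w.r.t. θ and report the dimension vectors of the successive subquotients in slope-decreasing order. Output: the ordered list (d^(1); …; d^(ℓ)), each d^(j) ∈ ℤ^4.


Interval decomposition of M: I[1,4], I[3,4]^2, I[4,4].
HN type (ℓ=3): μ^(1)=16; μ^(2)=-11; μ^(3)=-31/2

((0, 0, 0, 4); (0, 0, 3, 0); (1, 1, 0, 0))


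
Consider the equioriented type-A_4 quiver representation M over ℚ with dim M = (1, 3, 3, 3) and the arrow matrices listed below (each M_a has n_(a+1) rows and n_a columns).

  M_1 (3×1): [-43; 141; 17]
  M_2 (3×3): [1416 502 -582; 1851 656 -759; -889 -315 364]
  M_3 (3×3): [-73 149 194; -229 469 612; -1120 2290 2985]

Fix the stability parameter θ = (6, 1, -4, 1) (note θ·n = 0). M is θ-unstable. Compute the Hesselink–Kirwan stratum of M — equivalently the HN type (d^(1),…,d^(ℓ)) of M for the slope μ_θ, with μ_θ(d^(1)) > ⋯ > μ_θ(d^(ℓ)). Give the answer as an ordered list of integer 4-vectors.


Via rank(M_{q-1}∘⋯∘M_p): M ≅ I[1,2], I[2,4]^2, I[3,3], I[4,4].
μ_θ-semistable layers: μ^(1)=7/2; μ^(2)=1; μ^(3)=-3/2; μ^(4)=-4

((1, 1, 0, 0); (0, 0, 0, 3); (0, 2, 2, 0); (0, 0, 1, 0))


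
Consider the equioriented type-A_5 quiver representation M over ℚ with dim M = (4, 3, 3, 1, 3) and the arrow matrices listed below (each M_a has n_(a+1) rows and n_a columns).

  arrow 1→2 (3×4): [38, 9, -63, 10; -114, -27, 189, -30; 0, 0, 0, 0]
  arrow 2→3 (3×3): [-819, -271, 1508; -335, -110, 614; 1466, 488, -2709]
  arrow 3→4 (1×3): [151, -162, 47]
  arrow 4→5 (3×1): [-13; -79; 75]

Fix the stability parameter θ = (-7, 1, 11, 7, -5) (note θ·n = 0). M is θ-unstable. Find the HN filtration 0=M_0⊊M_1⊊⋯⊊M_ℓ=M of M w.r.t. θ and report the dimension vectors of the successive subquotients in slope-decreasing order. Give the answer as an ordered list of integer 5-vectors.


Via rank(M_{q-1}∘⋯∘M_p): M ≅ I[1,1]^3, I[1,5], I[2,3]^2, I[5,5]^2.
μ_θ-semistable layers: μ^(1)=11; μ^(2)=13/3; μ^(3)=1; μ^(4)=-5; μ^(5)=-7

((0, 0, 2, 0, 0); (0, 0, 1, 1, 1); (0, 3, 0, 0, 0); (0, 0, 0, 0, 2); (4, 0, 0, 0, 0))


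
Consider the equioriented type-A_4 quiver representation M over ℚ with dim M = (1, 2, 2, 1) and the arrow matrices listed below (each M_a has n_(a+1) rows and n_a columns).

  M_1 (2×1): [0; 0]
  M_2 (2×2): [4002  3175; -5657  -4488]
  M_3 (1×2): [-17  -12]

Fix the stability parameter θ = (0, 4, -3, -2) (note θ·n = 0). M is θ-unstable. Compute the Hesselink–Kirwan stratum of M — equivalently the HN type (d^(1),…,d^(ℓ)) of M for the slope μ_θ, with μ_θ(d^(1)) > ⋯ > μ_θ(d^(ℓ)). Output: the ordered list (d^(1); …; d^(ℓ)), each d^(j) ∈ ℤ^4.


Barcode: M ≅ I[1,1], I[2,3], I[2,4]. HN layers by μ_θ (3 steps, strictly decreasing):
  μ^(1)=1/2; μ^(2)=0; μ^(3)=-1/3

((0, 1, 1, 0); (1, 0, 0, 0); (0, 1, 1, 1))


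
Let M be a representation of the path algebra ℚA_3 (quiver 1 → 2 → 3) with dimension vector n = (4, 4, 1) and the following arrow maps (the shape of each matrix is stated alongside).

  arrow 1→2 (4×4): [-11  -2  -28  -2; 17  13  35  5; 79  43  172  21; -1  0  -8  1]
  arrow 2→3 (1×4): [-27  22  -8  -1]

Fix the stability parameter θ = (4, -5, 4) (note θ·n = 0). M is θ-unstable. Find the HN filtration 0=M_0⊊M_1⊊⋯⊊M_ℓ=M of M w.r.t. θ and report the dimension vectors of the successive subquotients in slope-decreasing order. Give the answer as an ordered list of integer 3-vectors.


Via rank(M_{q-1}∘⋯∘M_p): M ≅ I[1,2]^3, I[1,3].
μ_θ-semistable layers: μ^(1)=4; μ^(2)=-1/2

((0, 0, 1); (4, 4, 0))


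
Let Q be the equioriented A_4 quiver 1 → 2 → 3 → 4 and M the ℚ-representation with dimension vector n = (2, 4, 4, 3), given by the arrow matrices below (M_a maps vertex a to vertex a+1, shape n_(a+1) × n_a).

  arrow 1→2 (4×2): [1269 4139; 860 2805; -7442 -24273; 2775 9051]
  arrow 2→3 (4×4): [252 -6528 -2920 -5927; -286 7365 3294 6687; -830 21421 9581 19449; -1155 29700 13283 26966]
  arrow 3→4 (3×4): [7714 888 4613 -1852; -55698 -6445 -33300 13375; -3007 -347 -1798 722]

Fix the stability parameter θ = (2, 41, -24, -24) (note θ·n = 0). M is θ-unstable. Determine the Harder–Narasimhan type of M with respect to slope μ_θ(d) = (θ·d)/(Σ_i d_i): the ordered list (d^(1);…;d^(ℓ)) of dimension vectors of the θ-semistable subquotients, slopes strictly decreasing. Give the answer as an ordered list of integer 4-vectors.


Barcode: M ≅ I[1,4]^2, I[2,3], I[2,4]. HN layers by μ_θ (3 steps, strictly decreasing):
  μ^(1)=17/2; μ^(2)=-5/4; μ^(3)=-7/3

((0, 1, 1, 0); (2, 2, 2, 2); (0, 1, 1, 1))


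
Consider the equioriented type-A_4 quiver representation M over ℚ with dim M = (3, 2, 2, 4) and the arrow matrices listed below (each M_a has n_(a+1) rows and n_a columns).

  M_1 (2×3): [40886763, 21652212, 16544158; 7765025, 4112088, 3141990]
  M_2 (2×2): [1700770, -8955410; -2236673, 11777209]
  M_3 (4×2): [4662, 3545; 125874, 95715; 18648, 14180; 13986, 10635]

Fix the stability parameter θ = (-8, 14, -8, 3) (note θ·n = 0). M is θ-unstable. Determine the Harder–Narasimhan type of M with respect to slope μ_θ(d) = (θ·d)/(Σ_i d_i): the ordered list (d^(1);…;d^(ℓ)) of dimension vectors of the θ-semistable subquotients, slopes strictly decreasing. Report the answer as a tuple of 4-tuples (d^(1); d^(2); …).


Barcode: M ≅ I[1,1], I[1,2], I[1,4], I[3,3], I[4,4]^3. HN layers by μ_θ (3 steps, strictly decreasing):
  μ^(1)=14; μ^(2)=3; μ^(3)=-8

((0, 1, 0, 0); (0, 1, 1, 4); (3, 0, 1, 0))


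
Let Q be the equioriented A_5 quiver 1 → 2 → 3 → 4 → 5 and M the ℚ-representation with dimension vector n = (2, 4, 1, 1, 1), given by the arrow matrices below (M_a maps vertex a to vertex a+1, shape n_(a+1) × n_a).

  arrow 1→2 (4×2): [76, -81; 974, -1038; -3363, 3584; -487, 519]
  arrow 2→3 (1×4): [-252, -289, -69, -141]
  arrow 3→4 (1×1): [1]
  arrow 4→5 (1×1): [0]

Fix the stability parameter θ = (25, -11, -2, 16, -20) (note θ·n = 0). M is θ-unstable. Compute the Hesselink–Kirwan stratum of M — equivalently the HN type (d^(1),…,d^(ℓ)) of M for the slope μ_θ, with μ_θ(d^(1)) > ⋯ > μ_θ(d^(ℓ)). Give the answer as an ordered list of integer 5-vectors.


Interval decomposition of M: I[1,2], I[1,4], I[2,2]^2, I[5,5].
HN type (ℓ=5): μ^(1)=16; μ^(2)=7; μ^(3)=4; μ^(4)=-11; μ^(5)=-20

((0, 0, 0, 1, 0); (1, 1, 0, 0, 0); (1, 1, 1, 0, 0); (0, 2, 0, 0, 0); (0, 0, 0, 0, 1))


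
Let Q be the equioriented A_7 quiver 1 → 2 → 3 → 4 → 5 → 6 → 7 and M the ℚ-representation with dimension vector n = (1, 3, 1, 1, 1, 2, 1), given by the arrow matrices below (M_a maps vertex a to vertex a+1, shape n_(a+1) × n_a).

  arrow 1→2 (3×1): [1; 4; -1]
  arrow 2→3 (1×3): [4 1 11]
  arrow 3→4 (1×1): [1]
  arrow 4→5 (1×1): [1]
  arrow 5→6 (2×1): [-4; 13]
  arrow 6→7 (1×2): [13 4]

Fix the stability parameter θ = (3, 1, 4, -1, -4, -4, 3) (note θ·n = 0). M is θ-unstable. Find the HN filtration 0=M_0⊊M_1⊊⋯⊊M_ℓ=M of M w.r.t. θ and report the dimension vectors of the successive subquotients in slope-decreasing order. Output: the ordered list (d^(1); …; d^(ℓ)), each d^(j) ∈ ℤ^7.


Barcode: M ≅ I[1,6], I[2,2]^2, I[6,7]. HN layers by μ_θ (4 steps, strictly decreasing):
  μ^(1)=3; μ^(2)=1; μ^(3)=-1/6; μ^(4)=-4

((0, 0, 0, 0, 0, 0, 1); (0, 2, 0, 0, 0, 0, 0); (1, 1, 1, 1, 1, 1, 0); (0, 0, 0, 0, 0, 1, 0))


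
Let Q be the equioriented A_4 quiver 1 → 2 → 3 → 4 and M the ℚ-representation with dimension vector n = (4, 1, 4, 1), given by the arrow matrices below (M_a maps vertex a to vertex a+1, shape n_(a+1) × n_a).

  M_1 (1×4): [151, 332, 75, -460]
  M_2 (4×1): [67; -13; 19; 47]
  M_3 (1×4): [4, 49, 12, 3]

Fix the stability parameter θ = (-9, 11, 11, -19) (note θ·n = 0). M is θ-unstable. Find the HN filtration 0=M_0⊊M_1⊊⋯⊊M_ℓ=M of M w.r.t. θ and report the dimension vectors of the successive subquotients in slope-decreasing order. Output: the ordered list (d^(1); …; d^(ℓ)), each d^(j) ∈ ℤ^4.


Via rank(M_{q-1}∘⋯∘M_p): M ≅ I[1,1]^3, I[1,3], I[3,3]^2, I[3,4].
μ_θ-semistable layers: μ^(1)=11; μ^(2)=-4; μ^(3)=-9

((0, 1, 3, 0); (0, 0, 1, 1); (4, 0, 0, 0))


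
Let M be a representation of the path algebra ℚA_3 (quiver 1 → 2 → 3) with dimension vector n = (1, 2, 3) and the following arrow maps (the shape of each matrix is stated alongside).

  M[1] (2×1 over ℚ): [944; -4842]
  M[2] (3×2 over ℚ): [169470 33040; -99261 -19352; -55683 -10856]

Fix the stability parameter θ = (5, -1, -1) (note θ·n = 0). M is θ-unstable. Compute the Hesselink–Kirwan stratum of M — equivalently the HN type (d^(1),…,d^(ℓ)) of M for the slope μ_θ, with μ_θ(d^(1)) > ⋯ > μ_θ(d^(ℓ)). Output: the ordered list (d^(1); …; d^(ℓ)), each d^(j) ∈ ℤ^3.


Via rank(M_{q-1}∘⋯∘M_p): M ≅ I[1,2], I[2,3], I[3,3]^2.
μ_θ-semistable layers: μ^(1)=2; μ^(2)=-1

((1, 1, 0); (0, 1, 3))


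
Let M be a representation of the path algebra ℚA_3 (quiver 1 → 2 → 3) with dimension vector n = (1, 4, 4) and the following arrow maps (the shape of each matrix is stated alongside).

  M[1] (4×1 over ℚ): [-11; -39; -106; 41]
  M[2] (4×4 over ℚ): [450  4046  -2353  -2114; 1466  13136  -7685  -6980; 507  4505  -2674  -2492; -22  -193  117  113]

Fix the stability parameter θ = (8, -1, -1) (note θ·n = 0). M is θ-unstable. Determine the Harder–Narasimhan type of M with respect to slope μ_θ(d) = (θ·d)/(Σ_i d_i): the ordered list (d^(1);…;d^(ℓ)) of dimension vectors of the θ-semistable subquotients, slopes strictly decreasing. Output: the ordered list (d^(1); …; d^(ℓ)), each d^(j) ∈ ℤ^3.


Interval decomposition of M: I[1,2], I[2,3]^3, I[3,3].
HN type (ℓ=2): μ^(1)=7/2; μ^(2)=-1

((1, 1, 0); (0, 3, 4))


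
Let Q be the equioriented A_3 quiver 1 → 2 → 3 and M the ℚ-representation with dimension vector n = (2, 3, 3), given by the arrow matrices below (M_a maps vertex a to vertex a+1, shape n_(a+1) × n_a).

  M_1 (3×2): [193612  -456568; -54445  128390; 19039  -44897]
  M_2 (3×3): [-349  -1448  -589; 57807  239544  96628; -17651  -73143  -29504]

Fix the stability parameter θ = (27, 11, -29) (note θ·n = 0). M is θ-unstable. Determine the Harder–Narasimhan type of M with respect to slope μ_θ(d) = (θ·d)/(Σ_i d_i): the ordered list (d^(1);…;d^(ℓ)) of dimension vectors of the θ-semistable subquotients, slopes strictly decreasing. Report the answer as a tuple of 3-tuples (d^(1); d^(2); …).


Interval decomposition of M: I[1,3]^2, I[2,3].
HN type (ℓ=2): μ^(1)=3; μ^(2)=-9

((2, 2, 2); (0, 1, 1))


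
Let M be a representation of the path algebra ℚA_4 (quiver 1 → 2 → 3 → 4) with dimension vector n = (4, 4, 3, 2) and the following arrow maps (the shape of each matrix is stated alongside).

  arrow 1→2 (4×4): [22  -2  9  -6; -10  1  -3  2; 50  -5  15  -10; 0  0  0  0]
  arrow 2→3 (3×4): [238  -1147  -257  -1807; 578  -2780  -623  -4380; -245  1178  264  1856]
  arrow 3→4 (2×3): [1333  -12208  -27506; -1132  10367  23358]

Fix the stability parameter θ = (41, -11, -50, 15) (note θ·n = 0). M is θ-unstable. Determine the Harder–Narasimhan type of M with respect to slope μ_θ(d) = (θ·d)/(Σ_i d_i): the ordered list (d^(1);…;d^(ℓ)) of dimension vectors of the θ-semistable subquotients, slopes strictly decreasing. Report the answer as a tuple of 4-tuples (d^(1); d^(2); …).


Barcode: M ≅ I[1,1]^2, I[1,3], I[1,4], I[2,2], I[2,4]. HN layers by μ_θ (5 steps, strictly decreasing):
  μ^(1)=41; μ^(2)=15; μ^(3)=-20/3; μ^(4)=-11; μ^(5)=-61/2

((2, 0, 0, 0); (0, 0, 0, 2); (2, 2, 2, 0); (0, 1, 0, 0); (0, 1, 1, 0))


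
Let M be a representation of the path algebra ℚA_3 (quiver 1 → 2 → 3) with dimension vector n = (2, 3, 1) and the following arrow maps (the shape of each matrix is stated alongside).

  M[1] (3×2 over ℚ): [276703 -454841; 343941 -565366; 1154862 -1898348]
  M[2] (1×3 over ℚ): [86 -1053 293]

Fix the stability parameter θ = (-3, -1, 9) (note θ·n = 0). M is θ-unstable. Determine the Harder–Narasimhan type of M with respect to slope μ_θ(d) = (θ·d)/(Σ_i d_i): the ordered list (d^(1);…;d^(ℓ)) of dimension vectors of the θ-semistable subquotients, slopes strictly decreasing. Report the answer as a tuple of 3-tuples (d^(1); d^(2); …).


Via rank(M_{q-1}∘⋯∘M_p): M ≅ I[1,2], I[1,3], I[2,2].
μ_θ-semistable layers: μ^(1)=9; μ^(2)=-1; μ^(3)=-3

((0, 0, 1); (0, 3, 0); (2, 0, 0))


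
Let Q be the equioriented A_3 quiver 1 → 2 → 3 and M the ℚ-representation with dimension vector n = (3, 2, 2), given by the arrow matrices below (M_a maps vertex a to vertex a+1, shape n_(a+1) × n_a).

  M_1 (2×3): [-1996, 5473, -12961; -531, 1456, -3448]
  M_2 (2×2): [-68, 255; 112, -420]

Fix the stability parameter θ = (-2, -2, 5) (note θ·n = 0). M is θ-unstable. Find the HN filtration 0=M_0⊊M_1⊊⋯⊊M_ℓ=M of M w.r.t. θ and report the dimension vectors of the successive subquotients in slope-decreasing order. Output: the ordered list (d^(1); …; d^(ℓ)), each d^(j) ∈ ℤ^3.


Interval decomposition of M: I[1,1], I[1,2], I[1,3], I[3,3].
HN type (ℓ=2): μ^(1)=5; μ^(2)=-2

((0, 0, 2); (3, 2, 0))


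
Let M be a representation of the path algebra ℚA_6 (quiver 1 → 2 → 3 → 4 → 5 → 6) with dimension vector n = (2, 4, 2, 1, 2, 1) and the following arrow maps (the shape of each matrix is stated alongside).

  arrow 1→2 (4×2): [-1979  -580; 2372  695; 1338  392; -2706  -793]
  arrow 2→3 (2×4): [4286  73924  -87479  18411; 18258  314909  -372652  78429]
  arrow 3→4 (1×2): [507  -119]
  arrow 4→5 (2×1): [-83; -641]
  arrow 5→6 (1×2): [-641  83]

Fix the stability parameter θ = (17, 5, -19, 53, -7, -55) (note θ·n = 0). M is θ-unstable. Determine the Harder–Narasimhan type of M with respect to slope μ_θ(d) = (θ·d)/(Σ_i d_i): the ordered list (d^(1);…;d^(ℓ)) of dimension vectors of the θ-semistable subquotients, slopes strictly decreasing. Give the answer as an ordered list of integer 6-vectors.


Via rank(M_{q-1}∘⋯∘M_p): M ≅ I[1,2], I[1,5], I[2,2], I[2,3], I[5,6].
μ_θ-semistable layers: μ^(1)=23; μ^(2)=11; μ^(3)=5; μ^(4)=1; μ^(5)=-7; μ^(6)=-31

((0, 0, 0, 1, 1, 0); (1, 1, 0, 0, 0, 0); (0, 1, 0, 0, 0, 0); (1, 1, 1, 0, 0, 0); (0, 1, 1, 0, 0, 0); (0, 0, 0, 0, 1, 1))


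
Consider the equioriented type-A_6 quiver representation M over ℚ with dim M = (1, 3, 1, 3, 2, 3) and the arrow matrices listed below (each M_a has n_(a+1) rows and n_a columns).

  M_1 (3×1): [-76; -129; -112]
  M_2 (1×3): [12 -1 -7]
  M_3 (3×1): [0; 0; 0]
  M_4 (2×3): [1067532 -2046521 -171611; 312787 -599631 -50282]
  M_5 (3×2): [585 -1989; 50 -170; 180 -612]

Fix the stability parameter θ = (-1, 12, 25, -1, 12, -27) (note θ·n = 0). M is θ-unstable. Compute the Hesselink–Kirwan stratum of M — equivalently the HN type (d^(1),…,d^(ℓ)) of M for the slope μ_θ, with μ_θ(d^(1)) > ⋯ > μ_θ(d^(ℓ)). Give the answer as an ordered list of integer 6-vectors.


Barcode: M ≅ I[1,3], I[2,2]^2, I[4,4], I[4,5], I[4,6], I[6,6]^2. HN layers by μ_θ (5 steps, strictly decreasing):
  μ^(1)=25; μ^(2)=12; μ^(3)=-1; μ^(4)=-16/3; μ^(5)=-27

((0, 0, 1, 0, 0, 0); (0, 3, 0, 0, 1, 0); (1, 0, 0, 2, 0, 0); (0, 0, 0, 1, 1, 1); (0, 0, 0, 0, 0, 2))


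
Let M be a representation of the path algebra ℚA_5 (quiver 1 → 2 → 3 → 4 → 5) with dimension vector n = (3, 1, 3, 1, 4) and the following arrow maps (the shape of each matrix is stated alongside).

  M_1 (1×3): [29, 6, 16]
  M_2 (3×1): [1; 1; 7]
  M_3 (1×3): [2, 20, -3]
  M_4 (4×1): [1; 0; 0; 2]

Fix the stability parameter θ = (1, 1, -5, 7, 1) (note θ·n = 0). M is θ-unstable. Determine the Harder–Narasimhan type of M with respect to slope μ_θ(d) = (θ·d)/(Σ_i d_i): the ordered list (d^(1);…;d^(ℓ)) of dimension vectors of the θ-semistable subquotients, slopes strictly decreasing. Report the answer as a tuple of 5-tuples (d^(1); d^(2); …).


Barcode: M ≅ I[1,1]^2, I[1,5], I[3,3]^2, I[5,5]^3. HN layers by μ_θ (4 steps, strictly decreasing):
  μ^(1)=4; μ^(2)=1; μ^(3)=-1; μ^(4)=-5

((0, 0, 0, 1, 1); (2, 0, 0, 0, 3); (1, 1, 1, 0, 0); (0, 0, 2, 0, 0))


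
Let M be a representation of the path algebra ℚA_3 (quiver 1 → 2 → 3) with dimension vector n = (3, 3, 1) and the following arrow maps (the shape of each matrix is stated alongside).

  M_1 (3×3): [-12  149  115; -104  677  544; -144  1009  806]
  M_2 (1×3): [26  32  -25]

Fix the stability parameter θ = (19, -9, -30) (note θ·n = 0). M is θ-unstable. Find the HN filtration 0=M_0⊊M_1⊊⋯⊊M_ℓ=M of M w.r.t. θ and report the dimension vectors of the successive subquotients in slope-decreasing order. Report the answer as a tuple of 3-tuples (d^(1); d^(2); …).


Via rank(M_{q-1}∘⋯∘M_p): M ≅ I[1,1], I[1,2], I[1,3], I[2,2].
μ_θ-semistable layers: μ^(1)=19; μ^(2)=5; μ^(3)=-20/3; μ^(4)=-9

((1, 0, 0); (1, 1, 0); (1, 1, 1); (0, 1, 0))


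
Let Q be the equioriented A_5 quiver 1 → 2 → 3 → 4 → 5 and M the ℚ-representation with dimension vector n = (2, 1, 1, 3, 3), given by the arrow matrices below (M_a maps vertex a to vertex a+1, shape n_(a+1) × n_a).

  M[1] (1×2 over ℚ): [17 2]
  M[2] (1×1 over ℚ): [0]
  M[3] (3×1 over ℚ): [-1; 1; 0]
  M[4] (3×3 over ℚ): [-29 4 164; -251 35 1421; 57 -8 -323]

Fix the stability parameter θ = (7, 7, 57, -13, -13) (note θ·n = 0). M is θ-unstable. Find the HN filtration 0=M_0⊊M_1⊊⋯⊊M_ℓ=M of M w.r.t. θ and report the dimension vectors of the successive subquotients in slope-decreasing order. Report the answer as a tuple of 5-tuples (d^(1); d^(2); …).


Via rank(M_{q-1}∘⋯∘M_p): M ≅ I[1,1], I[1,2], I[3,5], I[4,5]^2.
μ_θ-semistable layers: μ^(1)=31/3; μ^(2)=7; μ^(3)=-13

((0, 0, 1, 1, 1); (2, 1, 0, 0, 0); (0, 0, 0, 2, 2))


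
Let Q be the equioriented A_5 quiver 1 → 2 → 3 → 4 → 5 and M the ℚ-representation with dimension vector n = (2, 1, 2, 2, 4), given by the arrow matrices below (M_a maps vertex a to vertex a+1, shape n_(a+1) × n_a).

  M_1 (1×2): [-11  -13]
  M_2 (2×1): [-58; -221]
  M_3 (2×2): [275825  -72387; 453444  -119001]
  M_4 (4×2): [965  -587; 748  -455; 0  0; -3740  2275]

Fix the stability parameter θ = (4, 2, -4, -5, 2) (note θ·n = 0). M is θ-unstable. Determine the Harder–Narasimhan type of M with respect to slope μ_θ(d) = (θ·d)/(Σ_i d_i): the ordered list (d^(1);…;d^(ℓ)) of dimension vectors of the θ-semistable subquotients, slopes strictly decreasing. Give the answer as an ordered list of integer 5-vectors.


Barcode: M ≅ I[1,1], I[1,5], I[3,5], I[5,5]^2. HN layers by μ_θ (4 steps, strictly decreasing):
  μ^(1)=4; μ^(2)=2; μ^(3)=-3/4; μ^(4)=-9/2

((1, 0, 0, 0, 0); (0, 0, 0, 0, 4); (1, 1, 1, 1, 0); (0, 0, 1, 1, 0))


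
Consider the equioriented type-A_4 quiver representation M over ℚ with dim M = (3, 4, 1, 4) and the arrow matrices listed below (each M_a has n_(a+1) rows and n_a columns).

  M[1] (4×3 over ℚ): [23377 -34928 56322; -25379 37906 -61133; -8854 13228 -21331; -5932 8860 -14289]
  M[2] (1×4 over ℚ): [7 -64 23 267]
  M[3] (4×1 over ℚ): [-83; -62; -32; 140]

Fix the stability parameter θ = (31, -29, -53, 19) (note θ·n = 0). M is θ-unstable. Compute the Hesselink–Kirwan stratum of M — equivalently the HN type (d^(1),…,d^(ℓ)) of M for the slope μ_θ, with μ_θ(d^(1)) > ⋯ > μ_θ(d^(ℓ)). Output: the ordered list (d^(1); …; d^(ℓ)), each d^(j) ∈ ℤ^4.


Barcode: M ≅ I[1,2]^2, I[1,4], I[2,2], I[4,4]^3. HN layers by μ_θ (4 steps, strictly decreasing):
  μ^(1)=19; μ^(2)=1; μ^(3)=-17; μ^(4)=-29

((0, 0, 0, 4); (2, 2, 0, 0); (1, 1, 1, 0); (0, 1, 0, 0))


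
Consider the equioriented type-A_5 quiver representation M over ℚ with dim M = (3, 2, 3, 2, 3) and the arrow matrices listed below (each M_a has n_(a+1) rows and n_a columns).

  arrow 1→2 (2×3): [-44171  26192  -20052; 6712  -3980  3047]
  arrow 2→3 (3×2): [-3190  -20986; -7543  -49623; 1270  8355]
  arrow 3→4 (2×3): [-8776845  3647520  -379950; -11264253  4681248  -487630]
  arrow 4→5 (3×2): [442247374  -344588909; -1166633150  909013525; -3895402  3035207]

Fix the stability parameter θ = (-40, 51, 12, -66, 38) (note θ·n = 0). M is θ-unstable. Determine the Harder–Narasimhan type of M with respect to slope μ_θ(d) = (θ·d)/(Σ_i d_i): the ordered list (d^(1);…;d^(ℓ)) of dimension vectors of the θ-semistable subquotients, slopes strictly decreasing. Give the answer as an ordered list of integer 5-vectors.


Barcode: M ≅ I[1,1], I[1,3], I[1,5], I[3,3], I[4,4], I[5,5]^2. HN layers by μ_θ (6 steps, strictly decreasing):
  μ^(1)=38; μ^(2)=63/2; μ^(3)=12; μ^(4)=-1; μ^(5)=-40; μ^(6)=-66

((0, 0, 0, 0, 3); (0, 1, 1, 0, 0); (0, 0, 1, 0, 0); (0, 1, 1, 1, 0); (3, 0, 0, 0, 0); (0, 0, 0, 1, 0))


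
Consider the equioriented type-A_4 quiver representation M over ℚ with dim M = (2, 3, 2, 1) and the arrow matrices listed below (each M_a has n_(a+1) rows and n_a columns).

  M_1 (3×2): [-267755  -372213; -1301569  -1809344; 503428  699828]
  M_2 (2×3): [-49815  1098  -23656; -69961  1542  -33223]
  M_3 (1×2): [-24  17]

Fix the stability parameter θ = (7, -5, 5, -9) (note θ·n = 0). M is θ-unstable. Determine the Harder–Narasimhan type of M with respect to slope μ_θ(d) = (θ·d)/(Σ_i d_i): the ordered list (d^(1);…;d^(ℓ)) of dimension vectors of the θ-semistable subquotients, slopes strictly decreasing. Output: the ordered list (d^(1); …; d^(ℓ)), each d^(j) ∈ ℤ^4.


Barcode: M ≅ I[1,2], I[1,4], I[2,3]. HN layers by μ_θ (4 steps, strictly decreasing):
  μ^(1)=5; μ^(2)=1; μ^(3)=-1/2; μ^(4)=-5

((0, 0, 1, 0); (1, 1, 0, 0); (1, 1, 1, 1); (0, 1, 0, 0))


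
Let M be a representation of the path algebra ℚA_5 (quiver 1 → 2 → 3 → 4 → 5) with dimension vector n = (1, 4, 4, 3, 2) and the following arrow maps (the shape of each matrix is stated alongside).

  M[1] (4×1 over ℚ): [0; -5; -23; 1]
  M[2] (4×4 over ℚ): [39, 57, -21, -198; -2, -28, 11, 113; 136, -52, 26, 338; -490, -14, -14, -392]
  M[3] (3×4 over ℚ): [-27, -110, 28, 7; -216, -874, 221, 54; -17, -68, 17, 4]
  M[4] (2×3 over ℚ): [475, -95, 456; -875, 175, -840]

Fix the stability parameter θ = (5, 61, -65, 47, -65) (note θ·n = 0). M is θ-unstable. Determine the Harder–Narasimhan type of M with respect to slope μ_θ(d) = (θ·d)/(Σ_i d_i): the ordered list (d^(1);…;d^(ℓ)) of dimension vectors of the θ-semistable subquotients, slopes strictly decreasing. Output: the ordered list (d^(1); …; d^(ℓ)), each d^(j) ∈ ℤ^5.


Interval decomposition of M: I[1,2], I[2,2], I[2,3], I[2,5], I[3,4]^2, I[5,5].
HN type (ℓ=6): μ^(1)=61; μ^(2)=47; μ^(3)=5; μ^(4)=-2; μ^(5)=-11/2; μ^(6)=-65

((0, 2, 0, 0, 0); (0, 0, 0, 2, 0); (1, 0, 0, 0, 0); (0, 1, 1, 0, 0); (0, 1, 1, 1, 1); (0, 0, 2, 0, 1))


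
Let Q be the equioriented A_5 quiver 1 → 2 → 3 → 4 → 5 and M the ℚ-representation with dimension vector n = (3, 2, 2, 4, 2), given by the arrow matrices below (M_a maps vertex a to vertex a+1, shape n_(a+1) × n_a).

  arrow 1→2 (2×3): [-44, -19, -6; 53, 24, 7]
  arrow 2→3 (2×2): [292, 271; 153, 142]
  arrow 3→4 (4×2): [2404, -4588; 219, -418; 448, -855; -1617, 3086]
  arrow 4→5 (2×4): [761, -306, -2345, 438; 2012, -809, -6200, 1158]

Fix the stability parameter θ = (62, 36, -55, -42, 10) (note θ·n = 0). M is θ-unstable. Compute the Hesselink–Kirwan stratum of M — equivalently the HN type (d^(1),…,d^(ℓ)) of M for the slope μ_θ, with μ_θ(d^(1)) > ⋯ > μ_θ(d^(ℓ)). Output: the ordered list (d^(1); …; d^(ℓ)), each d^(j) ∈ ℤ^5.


Interval decomposition of M: I[1,1], I[1,5]^2, I[4,4]^2.
HN type (ℓ=4): μ^(1)=62; μ^(2)=10; μ^(3)=1/4; μ^(4)=-42

((1, 0, 0, 0, 0); (0, 0, 0, 0, 2); (2, 2, 2, 2, 0); (0, 0, 0, 2, 0))


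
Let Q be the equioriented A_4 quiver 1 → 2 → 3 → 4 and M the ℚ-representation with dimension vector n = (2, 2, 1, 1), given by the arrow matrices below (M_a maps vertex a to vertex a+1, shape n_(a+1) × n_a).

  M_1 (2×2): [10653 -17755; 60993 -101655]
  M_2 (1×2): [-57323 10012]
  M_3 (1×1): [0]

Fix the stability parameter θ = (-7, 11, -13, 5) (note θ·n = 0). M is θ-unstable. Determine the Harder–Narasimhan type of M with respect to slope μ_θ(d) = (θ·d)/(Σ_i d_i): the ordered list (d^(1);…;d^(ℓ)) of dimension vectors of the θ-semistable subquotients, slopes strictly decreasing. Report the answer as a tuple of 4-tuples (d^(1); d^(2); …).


Interval decomposition of M: I[1,1], I[1,3], I[2,2], I[4,4].
HN type (ℓ=4): μ^(1)=11; μ^(2)=5; μ^(3)=-1; μ^(4)=-7

((0, 1, 0, 0); (0, 0, 0, 1); (0, 1, 1, 0); (2, 0, 0, 0))


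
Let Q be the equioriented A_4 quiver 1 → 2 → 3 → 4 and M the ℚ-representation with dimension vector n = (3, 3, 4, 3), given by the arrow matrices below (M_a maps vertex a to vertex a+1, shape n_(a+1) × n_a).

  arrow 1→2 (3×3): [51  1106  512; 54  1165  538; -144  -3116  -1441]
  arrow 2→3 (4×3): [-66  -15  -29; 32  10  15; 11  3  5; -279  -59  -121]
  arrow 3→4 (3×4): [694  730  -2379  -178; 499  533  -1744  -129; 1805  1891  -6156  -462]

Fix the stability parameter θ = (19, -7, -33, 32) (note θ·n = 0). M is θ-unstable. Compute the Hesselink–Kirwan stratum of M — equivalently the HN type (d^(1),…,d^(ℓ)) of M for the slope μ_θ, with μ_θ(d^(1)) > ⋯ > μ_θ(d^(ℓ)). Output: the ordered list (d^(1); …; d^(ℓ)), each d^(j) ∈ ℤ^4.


Barcode: M ≅ I[1,3], I[1,4]^2, I[3,4]. HN layers by μ_θ (3 steps, strictly decreasing):
  μ^(1)=32; μ^(2)=-7; μ^(3)=-33

((0, 0, 0, 3); (3, 3, 3, 0); (0, 0, 1, 0))
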